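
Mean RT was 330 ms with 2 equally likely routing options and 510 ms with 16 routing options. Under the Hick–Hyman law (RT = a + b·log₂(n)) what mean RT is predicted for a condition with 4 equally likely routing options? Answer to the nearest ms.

390 ms

Fit slope and intercept:
  b = (510 − 330) / (log₂ 16 − log₂ 2) = 180 / (4 − 1) = 60 ms/bit
  a = 330 − 60 × 1 = 270 ms
Then RT(4) = 270 + 60 × log₂ 4 = 270 + 60 × 2 ≈ 390.000 ms.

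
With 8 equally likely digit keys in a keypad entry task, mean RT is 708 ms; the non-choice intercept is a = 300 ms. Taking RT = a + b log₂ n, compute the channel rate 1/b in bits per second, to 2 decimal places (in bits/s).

Choice component = 708 − 300 = 408 ms over log₂(8) = 3 bits.
b = 408 / 3 = 136.000 ms/bit, so 1/b = 7.353 bits/s.

7.35 bits/s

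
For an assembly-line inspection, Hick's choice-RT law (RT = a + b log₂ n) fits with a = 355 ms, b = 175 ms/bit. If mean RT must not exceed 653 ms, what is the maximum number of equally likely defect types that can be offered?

Set 355 + 175·log₂ n ≤ 653 → log₂ n ≤ (653 − 355)/175 = 1.7029.
So n ≤ 2^1.7029 = 3.255; the largest integer n is 3.

3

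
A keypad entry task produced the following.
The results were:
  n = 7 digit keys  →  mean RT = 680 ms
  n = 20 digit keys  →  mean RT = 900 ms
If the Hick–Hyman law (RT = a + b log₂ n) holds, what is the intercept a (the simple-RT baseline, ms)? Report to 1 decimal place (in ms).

272.2 ms

b = (RT₂ − RT₁)/(log₂ n₂ − log₂ n₁) = (900 − 680)/(4.3219 − 2.8074) = 145.255 ms/bit.
a = RT₁ − b·log₂ n₁ = 680 − 145.255 × 2.8074 = 272.216 ms.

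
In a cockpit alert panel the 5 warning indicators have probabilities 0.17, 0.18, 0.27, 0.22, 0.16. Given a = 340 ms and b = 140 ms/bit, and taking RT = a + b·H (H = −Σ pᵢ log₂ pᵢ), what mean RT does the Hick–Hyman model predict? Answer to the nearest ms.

Entropy contributions −pᵢ log₂ pᵢ: 0.4346, 0.4453, 0.5100, 0.4806, 0.4230; sum H = 2.2935 bits.
RT = a + bH = 340 + 140·2.2935 = 661.09 ms.

661 ms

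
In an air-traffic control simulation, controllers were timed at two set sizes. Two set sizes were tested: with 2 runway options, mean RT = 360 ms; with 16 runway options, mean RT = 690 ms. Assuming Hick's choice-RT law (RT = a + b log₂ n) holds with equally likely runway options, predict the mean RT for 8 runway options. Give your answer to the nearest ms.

Solve the two-equation system in a and b:
  b = (690 − 360) / (log₂ 16 − log₂ 2) = 330 / (4 − 1) = 110 ms/bit
  a = 360 − 110 × 1 = 250 ms
Then RT(8) = 250 + 110 × log₂ 8 = 250 + 110 × 3 ≈ 580.000 ms.

580 ms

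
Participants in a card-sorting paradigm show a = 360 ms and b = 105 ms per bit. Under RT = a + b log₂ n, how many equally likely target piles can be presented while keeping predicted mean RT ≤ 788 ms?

16

Information budget: (788 − 360)/105 = 4.0762 bits, so n ≤ 2^4.0762 = 16.868 → at most 16.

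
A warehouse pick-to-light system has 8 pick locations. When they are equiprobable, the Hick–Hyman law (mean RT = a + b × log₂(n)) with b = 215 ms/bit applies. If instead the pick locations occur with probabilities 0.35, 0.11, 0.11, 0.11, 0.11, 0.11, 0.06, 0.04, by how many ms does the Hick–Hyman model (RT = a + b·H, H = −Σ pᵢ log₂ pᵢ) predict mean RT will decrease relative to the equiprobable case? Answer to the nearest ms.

62 ms

Equiprobable entropy H₀ = log₂ 8 = 3.0000 bits.
Skewed entropy H = −Σ pᵢ log₂ pᵢ = 2.7108 bits.
ΔRT = b·(H₀ − H) = 215 × 0.2892 = 62.17 ms.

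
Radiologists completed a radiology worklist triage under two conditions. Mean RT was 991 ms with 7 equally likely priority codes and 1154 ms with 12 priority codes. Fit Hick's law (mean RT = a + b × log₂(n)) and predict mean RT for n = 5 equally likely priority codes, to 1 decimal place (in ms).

889.2 ms

With log₂ n on the abscissa the relation is linear; from the two conditions:
  b = (1154 − 991) / (log₂ 12 − log₂ 7) = 163 / (3.5850 − 2.8074) = 209.617 ms/bit
  a = 991 − 209.617 × 2.8074 = 402.530 ms
Then RT(5) = 402.530 + 209.617 × log₂ 5 = 402.530 + 209.617 × 2.3219 ≈ 889.246 ms.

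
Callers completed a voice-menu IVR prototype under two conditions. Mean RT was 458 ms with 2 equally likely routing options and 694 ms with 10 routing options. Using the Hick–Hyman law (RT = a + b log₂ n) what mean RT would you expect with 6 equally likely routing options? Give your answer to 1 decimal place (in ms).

619.1 ms

RT is linear in log₂ n, so two points fix the line:
  b = (694 − 458) / (log₂ 10 − log₂ 2) = 236 / (3.3219 − 1) = 101.640 ms/bit
  a = 458 − 101.640 × 1 = 356.360 ms
Then RT(6) = 356.360 + 101.640 × log₂ 6 = 356.360 + 101.640 × 2.5850 ≈ 619.095 ms.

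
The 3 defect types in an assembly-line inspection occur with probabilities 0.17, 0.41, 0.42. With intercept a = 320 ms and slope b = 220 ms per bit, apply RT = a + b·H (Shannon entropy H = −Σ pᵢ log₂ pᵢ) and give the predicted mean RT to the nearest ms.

647 ms

Entropy contributions −pᵢ log₂ pᵢ: 0.4346, 0.5274, 0.5256; sum H = 1.4876 bits.
RT = a + bH = 320 + 220·1.4876 = 647.28 ms.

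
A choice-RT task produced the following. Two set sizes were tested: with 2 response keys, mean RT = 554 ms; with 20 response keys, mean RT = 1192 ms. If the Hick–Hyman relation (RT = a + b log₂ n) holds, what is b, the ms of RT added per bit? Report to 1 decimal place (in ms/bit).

192.1 ms/bit

Slope: b = (1192 − 554) / (log₂ 20 − log₂ 2) = 638/3.3219 = 192.057 ms/bit.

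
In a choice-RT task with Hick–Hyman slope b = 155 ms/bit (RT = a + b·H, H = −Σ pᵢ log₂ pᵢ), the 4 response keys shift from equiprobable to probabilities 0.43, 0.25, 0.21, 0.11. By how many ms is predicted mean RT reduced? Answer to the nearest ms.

24 ms

Equiprobable entropy H₀ = log₂ 4 = 2.0000 bits.
Skewed entropy H = −Σ pᵢ log₂ pᵢ = 1.8467 bits.
ΔRT = b·(H₀ − H) = 155 × 0.1533 = 23.77 ms.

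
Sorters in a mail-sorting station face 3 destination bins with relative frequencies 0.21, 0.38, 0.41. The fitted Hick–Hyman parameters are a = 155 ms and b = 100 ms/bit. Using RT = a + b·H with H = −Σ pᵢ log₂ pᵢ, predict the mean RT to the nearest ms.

Entropy contributions −pᵢ log₂ pᵢ: 0.4728, 0.5305, 0.5274; sum H = 1.5307 bits.
RT = a + bH = 155 + 100·1.5307 = 308.07 ms.

308 ms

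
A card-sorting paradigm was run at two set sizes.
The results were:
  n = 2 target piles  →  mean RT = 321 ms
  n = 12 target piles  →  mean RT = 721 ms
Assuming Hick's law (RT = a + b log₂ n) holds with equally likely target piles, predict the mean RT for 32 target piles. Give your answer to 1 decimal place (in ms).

With log₂ n on the abscissa the relation is linear; from the two conditions:
  b = (721 − 321) / (log₂ 12 − log₂ 2) = 400 / (3.5850 − 1) = 154.741 ms/bit
  a = 321 − 154.741 × 1 = 166.259 ms
Then RT(32) = 166.259 + 154.741 × log₂ 32 = 166.259 + 154.741 × 5 ≈ 939.964 ms.

940.0 ms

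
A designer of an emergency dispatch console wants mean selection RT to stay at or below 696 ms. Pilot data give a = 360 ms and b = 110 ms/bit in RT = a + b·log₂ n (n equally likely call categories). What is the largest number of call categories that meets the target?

Information budget: (696 − 360)/110 = 3.0545 bits, so n ≤ 2^3.0545 = 8.308 → at most 8.

8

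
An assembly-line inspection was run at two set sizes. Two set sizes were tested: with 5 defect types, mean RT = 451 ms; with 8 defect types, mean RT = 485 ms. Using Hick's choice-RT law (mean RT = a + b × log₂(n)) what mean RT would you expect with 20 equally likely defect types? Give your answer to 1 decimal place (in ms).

Solve the two-equation system in a and b:
  b = (485 − 451) / (log₂ 8 − log₂ 5) = 34 / (3 − 2.3219) = 50.142 ms/bit
  a = 451 − 50.142 × 2.3219 = 334.573 ms
Then RT(20) = 334.573 + 50.142 × log₂ 20 = 334.573 + 50.142 × 4.3219 ≈ 551.284 ms.

551.3 ms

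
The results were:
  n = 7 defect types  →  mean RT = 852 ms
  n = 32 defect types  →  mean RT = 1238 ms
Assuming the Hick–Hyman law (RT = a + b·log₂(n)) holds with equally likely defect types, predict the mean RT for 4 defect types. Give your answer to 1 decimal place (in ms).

709.9 ms

RT is linear in log₂ n, so two points fix the line:
  b = (1238 − 852) / (log₂ 32 − log₂ 7) = 386 / (5 − 2.8074) = 176.043 ms/bit
  a = 852 − 176.043 × 2.8074 = 357.785 ms
Then RT(4) = 357.785 + 176.043 × log₂ 4 = 357.785 + 176.043 × 2 ≈ 709.871 ms.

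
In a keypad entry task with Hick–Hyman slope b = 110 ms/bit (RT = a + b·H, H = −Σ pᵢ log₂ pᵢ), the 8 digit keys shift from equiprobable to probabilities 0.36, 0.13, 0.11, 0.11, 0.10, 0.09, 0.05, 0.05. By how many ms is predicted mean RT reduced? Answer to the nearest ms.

34 ms

Equiprobable entropy H₀ = log₂ 8 = 3.0000 bits.
Skewed entropy H = −Σ pᵢ log₂ pᵢ = 2.6909 bits.
ΔRT = b·(H₀ − H) = 110 × 0.3091 = 34.00 ms.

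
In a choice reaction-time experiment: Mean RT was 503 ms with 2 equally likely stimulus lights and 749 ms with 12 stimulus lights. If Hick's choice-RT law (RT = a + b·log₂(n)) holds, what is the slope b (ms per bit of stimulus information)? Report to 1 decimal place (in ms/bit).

Slope: b = (749 − 503) / (log₂ 12 − log₂ 2) = 246/2.5850 = 95.166 ms/bit.

95.2 ms/bit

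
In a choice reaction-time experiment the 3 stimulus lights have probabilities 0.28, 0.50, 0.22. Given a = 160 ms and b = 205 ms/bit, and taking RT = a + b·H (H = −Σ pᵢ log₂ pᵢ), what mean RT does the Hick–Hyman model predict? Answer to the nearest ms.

H = 0.28·log₂(1/0.28) + 0.50·log₂(1/0.50) + 0.22·log₂(1/0.22) = 1.4948 bits.
RT = 160 + 205 × 1.4948 = 466.43 ms.

466 ms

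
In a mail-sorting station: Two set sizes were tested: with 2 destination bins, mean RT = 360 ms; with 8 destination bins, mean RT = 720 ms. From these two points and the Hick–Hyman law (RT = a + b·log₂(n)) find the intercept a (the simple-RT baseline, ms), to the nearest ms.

180 ms

The slope on a log₂ axis is (720 − 360) / (3 − 1) = 180 ms/bit.
a = RT₁ − b·log₂ n₁ = 360 − 180 × 1 = 180.000 ms.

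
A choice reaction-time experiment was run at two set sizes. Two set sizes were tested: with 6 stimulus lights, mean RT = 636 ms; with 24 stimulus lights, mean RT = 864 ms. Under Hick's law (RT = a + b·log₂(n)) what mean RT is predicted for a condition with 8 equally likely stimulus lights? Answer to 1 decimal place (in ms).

Fit slope and intercept:
  b = (864 − 636) / (log₂ 24 − log₂ 6) = 228 / (4.5850 − 2.5850) = 114.000 ms/bit
  a = 636 − 114.000 × 2.5850 = 341.314 ms
Then RT(8) = 341.314 + 114.000 × log₂ 8 = 341.314 + 114.000 × 3 ≈ 683.314 ms.

683.3 ms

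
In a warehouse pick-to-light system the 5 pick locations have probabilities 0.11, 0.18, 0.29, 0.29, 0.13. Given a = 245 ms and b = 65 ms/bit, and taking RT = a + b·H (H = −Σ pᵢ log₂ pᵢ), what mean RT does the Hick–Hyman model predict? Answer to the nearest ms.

Entropy contributions −pᵢ log₂ pᵢ: 0.3503, 0.4453, 0.5179, 0.5179, 0.3826; sum H = 2.2140 bits.
RT = a + bH = 245 + 65·2.2140 = 388.91 ms.

389 ms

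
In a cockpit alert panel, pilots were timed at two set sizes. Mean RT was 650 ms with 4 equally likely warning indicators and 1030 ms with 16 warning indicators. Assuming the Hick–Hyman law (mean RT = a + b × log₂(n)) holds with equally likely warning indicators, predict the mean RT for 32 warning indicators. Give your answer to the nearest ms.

1220 ms

Solve the two-equation system in a and b:
  b = (1030 − 650) / (log₂ 16 − log₂ 4) = 380 / (4 − 2) = 190 ms/bit
  a = 650 − 190 × 2 = 270 ms
Then RT(32) = 270 + 190 × log₂ 32 = 270 + 190 × 5 ≈ 1220.000 ms.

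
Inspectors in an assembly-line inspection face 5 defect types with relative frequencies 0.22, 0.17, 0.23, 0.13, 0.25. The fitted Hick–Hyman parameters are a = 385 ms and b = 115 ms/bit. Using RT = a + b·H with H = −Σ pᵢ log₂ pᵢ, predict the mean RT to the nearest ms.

H = 0.22·log₂(1/0.22) + 0.17·log₂(1/0.17) + 0.23·log₂(1/0.23) + 0.13·log₂(1/0.13) + 0.25·log₂(1/0.25) = 2.2855 bits.
RT = 385 + 115 × 2.2855 = 647.83 ms.

648 ms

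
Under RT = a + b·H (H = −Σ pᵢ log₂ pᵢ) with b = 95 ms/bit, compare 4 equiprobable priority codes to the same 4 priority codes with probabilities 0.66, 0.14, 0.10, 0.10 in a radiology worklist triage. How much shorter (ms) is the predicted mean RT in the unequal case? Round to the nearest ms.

The RT saving is b·ΔH. Equiprobable H₀ = log₂(4) = 2.0000 bits; with the given probabilities H = 1.4571 bits.
b·(H₀ − H) = 95 × (2.0000 − 1.4571) = 51.57 ms.

52 ms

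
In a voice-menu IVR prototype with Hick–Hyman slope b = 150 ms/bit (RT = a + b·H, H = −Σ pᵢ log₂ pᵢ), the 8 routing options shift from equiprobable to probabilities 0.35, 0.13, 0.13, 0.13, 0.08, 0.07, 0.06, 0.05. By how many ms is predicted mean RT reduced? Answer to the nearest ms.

The RT saving is b·ΔH. Equiprobable H₀ = log₂(8) = 3.0000 bits; with the given probabilities H = 2.6977 bits.
b·(H₀ − H) = 150 × (3.0000 − 2.6977) = 45.34 ms.

45 ms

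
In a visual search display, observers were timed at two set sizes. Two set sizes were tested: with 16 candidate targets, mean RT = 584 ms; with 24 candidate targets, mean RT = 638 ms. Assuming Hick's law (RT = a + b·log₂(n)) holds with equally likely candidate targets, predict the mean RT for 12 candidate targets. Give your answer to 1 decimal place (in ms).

545.7 ms

With log₂ n on the abscissa the relation is linear; from the two conditions:
  b = (638 − 584) / (log₂ 24 − log₂ 16) = 54 / (4.5850 − 4) = 92.314 ms/bit
  a = 584 − 92.314 × 4 = 214.746 ms
Then RT(12) = 214.746 + 92.314 × log₂ 12 = 214.746 + 92.314 × 3.5850 ≈ 545.686 ms.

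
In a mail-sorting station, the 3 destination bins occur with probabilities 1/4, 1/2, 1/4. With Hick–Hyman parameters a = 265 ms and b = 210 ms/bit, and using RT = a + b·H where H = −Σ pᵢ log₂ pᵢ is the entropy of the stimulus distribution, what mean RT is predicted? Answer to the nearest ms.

Each term −pᵢ log₂ pᵢ: 0.25·2 + 0.5·1 + 0.25·2; summed, H = 1.500 bits.
Mean RT = a + bH = 265 + 210·1.500 = 580.00 ms.

580 ms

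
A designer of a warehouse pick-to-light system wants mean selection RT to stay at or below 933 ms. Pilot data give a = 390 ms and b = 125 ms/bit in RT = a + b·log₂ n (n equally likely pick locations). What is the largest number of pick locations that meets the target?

20

Set 390 + 125·log₂ n ≤ 933 → log₂ n ≤ (933 − 390)/125 = 4.3440.
So n ≤ 2^4.3440 = 20.308; the largest integer n is 20.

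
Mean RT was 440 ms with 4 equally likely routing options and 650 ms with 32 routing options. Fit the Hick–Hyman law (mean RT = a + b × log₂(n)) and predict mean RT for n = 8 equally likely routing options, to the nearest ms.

Solve the two-equation system in a and b:
  b = (650 − 440) / (log₂ 32 − log₂ 4) = 210 / (5 − 2) = 70 ms/bit
  a = 440 − 70 × 2 = 300 ms
Then RT(8) = 300 + 70 × log₂ 8 = 300 + 70 × 3 ≈ 510.000 ms.

510 ms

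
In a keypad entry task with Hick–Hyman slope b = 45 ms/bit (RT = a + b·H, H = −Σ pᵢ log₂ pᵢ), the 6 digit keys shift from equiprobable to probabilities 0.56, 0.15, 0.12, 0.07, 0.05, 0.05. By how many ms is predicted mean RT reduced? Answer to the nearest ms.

29 ms

Equiprobable entropy H₀ = log₂ 6 = 2.5850 bits.
Skewed entropy H = −Σ pᵢ log₂ pᵢ = 1.9468 bits.
ΔRT = b·(H₀ − H) = 45 × 0.6382 = 28.72 ms.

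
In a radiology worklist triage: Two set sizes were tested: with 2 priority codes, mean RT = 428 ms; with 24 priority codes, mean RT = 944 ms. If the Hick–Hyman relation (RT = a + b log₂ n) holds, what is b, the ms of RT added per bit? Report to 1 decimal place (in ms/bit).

b = (RT₂ − RT₁)/(log₂ n₂ − log₂ n₁) = (944 − 428)/(4.5850 − 1) = 143.935 ms/bit.

143.9 ms/bit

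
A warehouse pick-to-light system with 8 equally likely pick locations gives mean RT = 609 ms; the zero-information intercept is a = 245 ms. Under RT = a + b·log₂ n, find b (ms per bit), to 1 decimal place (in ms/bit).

b = (609 − 245) / log₂(8) = 364 / 3 = 121.333 ms/bit.

121.3 ms/bit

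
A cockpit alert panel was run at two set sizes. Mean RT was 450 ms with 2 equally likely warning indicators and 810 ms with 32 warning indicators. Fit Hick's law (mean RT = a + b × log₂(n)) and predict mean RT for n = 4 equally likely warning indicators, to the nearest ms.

Fit slope and intercept:
  b = (810 − 450) / (log₂ 32 − log₂ 2) = 360 / (5 − 1) = 90 ms/bit
  a = 450 − 90 × 1 = 360 ms
Then RT(4) = 360 + 90 × log₂ 4 = 360 + 90 × 2 ≈ 540.000 ms.

540 ms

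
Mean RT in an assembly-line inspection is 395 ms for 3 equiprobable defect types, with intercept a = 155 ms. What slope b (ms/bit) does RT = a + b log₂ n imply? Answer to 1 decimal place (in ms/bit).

b = (395 − 155) / log₂(3) = 240 / 1.5850 = 151.423 ms/bit.

151.4 ms/bit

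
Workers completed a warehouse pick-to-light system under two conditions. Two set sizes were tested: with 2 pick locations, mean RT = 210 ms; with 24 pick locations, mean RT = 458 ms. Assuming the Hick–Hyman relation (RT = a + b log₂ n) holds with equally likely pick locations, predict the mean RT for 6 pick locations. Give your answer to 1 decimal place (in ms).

RT is linear in log₂ n, so two points fix the line:
  b = (458 − 210) / (log₂ 24 − log₂ 2) = 248 / (4.5850 − 1) = 69.178 ms/bit
  a = 210 − 69.178 × 1 = 140.822 ms
Then RT(6) = 140.822 + 69.178 × log₂ 6 = 140.822 + 69.178 × 2.5850 ≈ 319.644 ms.

319.6 ms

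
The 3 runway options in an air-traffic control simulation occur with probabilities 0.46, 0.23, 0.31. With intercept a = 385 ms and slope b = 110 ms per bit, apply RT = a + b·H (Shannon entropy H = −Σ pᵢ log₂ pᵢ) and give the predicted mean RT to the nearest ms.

H = 0.46·log₂(1/0.46) + 0.23·log₂(1/0.23) + 0.31·log₂(1/0.31) = 1.5268 bits.
RT = 385 + 110 × 1.5268 = 552.95 ms.

553 ms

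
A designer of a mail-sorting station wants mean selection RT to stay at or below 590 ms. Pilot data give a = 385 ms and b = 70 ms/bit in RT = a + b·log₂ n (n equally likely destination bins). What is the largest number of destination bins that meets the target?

7

Set 385 + 70·log₂ n ≤ 590 → log₂ n ≤ (590 − 385)/70 = 2.9286.
So n ≤ 2^2.9286 = 7.614; the largest integer n is 7.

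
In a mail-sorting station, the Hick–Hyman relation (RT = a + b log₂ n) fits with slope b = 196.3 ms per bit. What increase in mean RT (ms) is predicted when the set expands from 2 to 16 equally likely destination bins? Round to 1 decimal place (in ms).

588.9 ms

ΔRT = (a + b log₂ n₂) − (a + b log₂ n₁) = b·(log₂ n₂ − log₂ n₁).
log₂(16) − log₂(2) = log₂(16/2) = log₂(8) = 3.
ΔRT = 196.3 × 3.0000 = 588.900 ms.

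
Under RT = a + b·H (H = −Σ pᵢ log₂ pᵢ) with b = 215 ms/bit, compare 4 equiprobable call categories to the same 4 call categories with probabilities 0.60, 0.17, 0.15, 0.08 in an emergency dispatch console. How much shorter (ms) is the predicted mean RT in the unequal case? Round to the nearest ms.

Equiprobable entropy H₀ = log₂ 4 = 2.0000 bits.
Skewed entropy H = −Σ pᵢ log₂ pᵢ = 1.5788 bits.
ΔRT = b·(H₀ − H) = 215 × 0.4212 = 90.55 ms.

91 ms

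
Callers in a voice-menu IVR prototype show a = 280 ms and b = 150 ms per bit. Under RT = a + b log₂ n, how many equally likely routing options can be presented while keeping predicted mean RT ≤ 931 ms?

20

Information budget: (931 − 280)/150 = 4.3400 bits, so n ≤ 2^4.3400 = 20.252 → at most 20.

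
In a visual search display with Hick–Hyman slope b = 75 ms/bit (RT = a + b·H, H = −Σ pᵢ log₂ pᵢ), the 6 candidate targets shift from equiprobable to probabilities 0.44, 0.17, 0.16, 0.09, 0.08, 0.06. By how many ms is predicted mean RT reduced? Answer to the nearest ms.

27 ms

Equiprobable entropy H₀ = log₂ 6 = 2.5850 bits.
Skewed entropy H = −Σ pᵢ log₂ pᵢ = 2.2264 bits.
ΔRT = b·(H₀ − H) = 75 × 0.3585 = 26.89 ms.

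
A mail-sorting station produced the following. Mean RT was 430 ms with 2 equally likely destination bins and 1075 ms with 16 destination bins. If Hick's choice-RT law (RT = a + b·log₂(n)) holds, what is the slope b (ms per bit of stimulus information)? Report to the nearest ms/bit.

215 ms/bit

b = (RT₂ − RT₁)/(log₂ n₂ − log₂ n₁) = (1075 − 430)/(4 − 1) = 215 ms/bit.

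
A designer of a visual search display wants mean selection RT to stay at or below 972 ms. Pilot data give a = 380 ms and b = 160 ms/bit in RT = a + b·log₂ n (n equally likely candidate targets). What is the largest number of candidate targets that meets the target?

12

160·log₂ n ≤ 972 − 380 = 592, giving log₂ n ≤ 3.7000 and n ≤ 12.996. The largest whole number is 12.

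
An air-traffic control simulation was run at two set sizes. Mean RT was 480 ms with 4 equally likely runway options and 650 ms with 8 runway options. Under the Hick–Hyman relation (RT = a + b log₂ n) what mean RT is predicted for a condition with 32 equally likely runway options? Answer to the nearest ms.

Solve the two-equation system in a and b:
  b = (650 − 480) / (log₂ 8 − log₂ 4) = 170 / (3 − 2) = 170 ms/bit
  a = 480 − 170 × 2 = 140 ms
Then RT(32) = 140 + 170 × log₂ 32 = 140 + 170 × 5 ≈ 990.000 ms.

990 ms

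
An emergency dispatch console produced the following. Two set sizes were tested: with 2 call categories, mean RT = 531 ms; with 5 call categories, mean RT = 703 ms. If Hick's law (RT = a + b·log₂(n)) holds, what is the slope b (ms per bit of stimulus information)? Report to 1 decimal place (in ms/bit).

The slope on a log₂ axis is (703 − 531) / (2.3219 − 1) = 130.113 ms/bit.

130.1 ms/bit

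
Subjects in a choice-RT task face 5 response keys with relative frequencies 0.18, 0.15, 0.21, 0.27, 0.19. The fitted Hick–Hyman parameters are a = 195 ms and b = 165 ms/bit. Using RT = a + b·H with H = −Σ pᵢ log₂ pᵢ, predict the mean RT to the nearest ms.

Entropy contributions −pᵢ log₂ pᵢ: 0.4453, 0.4105, 0.4728, 0.5100, 0.4552; sum H = 2.2939 bits.
RT = a + bH = 195 + 165·2.2939 = 573.50 ms.

573 ms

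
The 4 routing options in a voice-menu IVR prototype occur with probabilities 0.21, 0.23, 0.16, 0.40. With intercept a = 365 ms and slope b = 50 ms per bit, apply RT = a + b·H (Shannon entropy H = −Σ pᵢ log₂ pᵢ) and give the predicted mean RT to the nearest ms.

461 ms

H = 0.21·log₂(1/0.21) + 0.23·log₂(1/0.23) + 0.16·log₂(1/0.16) + 0.40·log₂(1/0.40) = 1.9123 bits.
RT = 365 + 50 × 1.9123 = 460.61 ms.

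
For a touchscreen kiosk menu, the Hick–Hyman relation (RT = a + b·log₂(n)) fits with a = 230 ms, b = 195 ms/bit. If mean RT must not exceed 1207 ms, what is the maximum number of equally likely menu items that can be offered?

32

Set 230 + 195·log₂ n ≤ 1207 → log₂ n ≤ (1207 − 230)/195 = 5.0103.
So n ≤ 2^5.0103 = 32.228; the largest integer n is 32.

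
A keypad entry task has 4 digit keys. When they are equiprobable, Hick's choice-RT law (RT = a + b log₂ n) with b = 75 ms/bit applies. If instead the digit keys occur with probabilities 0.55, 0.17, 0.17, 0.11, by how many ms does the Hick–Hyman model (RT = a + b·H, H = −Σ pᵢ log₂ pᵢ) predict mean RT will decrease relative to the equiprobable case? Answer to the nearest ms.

23 ms

Equiprobable entropy H₀ = log₂ 4 = 2.0000 bits.
Skewed entropy H = −Σ pᵢ log₂ pᵢ = 1.6938 bits.
ΔRT = b·(H₀ − H) = 75 × 0.3062 = 22.96 ms.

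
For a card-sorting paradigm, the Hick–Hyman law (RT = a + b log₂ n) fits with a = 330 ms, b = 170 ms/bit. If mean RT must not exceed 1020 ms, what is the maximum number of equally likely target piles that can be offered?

16

170·log₂ n ≤ 1020 − 330 = 690, giving log₂ n ≤ 4.0588 and n ≤ 16.666. The largest whole number is 16.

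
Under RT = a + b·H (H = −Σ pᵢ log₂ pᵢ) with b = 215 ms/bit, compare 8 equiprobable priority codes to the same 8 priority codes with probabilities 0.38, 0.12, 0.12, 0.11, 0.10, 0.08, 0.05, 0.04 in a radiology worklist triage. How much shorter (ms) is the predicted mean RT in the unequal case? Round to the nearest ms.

77 ms

The RT saving is b·ΔH. Equiprobable H₀ = log₂(8) = 3.0000 bits; with the given probabilities H = 2.6404 bits.
b·(H₀ − H) = 215 × (3.0000 − 2.6404) = 77.31 ms.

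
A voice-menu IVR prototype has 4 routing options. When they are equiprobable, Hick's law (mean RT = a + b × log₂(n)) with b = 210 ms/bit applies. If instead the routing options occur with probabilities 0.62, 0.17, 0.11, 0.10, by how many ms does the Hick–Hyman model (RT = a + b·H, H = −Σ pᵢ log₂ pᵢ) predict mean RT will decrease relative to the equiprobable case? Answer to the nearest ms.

96 ms

Equiprobable entropy H₀ = log₂ 4 = 2.0000 bits.
Skewed entropy H = −Σ pᵢ log₂ pᵢ = 1.5447 bits.
ΔRT = b·(H₀ − H) = 210 × 0.4553 = 95.62 ms.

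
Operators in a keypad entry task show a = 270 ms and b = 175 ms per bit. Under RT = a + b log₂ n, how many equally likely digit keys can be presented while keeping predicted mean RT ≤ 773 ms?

7

Information budget: (773 − 270)/175 = 2.8743 bits, so n ≤ 2^2.8743 = 7.332 → at most 7.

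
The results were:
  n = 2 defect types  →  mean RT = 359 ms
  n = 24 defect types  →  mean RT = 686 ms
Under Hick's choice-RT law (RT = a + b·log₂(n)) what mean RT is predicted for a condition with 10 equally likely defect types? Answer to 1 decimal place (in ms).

With log₂ n on the abscissa the relation is linear; from the two conditions:
  b = (686 − 359) / (log₂ 24 − log₂ 2) = 327 / (4.5850 − 1) = 91.214 ms/bit
  a = 359 − 91.214 × 1 = 267.786 ms
Then RT(10) = 267.786 + 91.214 × log₂ 10 = 267.786 + 91.214 × 3.3219 ≈ 570.793 ms.

570.8 ms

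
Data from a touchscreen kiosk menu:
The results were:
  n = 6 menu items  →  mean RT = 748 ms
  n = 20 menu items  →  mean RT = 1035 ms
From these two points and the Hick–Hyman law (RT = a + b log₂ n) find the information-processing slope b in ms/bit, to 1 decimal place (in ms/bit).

The slope on a log₂ axis is (1035 − 748) / (4.3219 − 2.5850) = 165.231 ms/bit.

165.2 ms/bit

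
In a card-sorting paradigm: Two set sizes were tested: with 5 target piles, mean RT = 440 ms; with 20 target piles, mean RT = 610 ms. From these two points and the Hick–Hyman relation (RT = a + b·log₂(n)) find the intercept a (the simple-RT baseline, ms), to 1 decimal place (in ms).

Slope: b = (610 − 440) / (log₂ 20 − log₂ 5) = 170/2.0000 = 85.000 ms/bit.
Intercept: a = 440 − 85.000·log₂(5) = 242.636 ms.

242.6 ms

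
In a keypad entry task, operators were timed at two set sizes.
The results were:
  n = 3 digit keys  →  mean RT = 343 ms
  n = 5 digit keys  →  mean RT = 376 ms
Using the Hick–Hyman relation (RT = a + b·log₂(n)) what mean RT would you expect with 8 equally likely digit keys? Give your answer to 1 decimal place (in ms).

406.4 ms

Fit slope and intercept:
  b = (376 − 343) / (log₂ 5 − log₂ 3) = 33 / (2.3219 − 1.5850) = 44.778 ms/bit
  a = 343 − 44.778 × 1.5850 = 272.028 ms
Then RT(8) = 272.028 + 44.778 × log₂ 8 = 272.028 + 44.778 × 3 ≈ 406.363 ms.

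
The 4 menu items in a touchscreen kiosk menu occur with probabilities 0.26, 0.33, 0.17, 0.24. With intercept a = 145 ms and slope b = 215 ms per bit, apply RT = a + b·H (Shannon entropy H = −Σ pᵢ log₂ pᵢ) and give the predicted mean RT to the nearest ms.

567 ms

Entropy contributions −pᵢ log₂ pᵢ: 0.5053, 0.5278, 0.4346, 0.4941; sum H = 1.9618 bits.
RT = a + bH = 145 + 215·1.9618 = 566.79 ms.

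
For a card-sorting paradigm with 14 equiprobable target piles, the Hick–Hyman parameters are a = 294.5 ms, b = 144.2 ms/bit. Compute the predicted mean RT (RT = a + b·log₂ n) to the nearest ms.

log₂(14) = 3.8074 bits, so RT = 294.5 + 144.2 × 3.8074 ≈ 843.521 ms.

844 ms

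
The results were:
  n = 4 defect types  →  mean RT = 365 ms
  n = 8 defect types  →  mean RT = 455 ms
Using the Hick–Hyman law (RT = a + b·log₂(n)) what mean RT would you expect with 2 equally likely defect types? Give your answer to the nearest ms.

275 ms

Solve the two-equation system in a and b:
  b = (455 − 365) / (log₂ 8 − log₂ 4) = 90 / (3 − 2) = 90 ms/bit
  a = 365 − 90 × 2 = 185 ms
Then RT(2) = 185 + 90 × log₂ 2 = 185 + 90 × 1 ≈ 275.000 ms.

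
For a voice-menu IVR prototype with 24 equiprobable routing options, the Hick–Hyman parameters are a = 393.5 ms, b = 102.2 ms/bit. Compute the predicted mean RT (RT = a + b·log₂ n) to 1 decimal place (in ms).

log₂(24) = 4.5850 bits, so RT = 393.5 + 102.2 × 4.5850 ≈ 862.083 ms.

862.1 ms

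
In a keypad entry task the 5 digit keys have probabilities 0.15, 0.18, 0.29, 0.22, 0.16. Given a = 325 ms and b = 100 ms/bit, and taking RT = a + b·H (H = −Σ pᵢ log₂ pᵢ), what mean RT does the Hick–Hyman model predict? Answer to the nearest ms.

Entropy contributions −pᵢ log₂ pᵢ: 0.4105, 0.4453, 0.5179, 0.4806, 0.4230; sum H = 2.2773 bits.
RT = a + bH = 325 + 100·2.2773 = 552.73 ms.

553 ms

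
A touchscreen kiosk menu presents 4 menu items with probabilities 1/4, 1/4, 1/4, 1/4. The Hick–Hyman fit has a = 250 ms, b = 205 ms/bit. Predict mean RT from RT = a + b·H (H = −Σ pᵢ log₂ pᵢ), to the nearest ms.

H = −Σ pᵢ log₂ pᵢ = 0.25·2 + 0.25·2 + 0.25·2 + 0.25·2 = 2.000 bits.
RT = 250 + 205 × 2.000 = 660.00 ms.

660 ms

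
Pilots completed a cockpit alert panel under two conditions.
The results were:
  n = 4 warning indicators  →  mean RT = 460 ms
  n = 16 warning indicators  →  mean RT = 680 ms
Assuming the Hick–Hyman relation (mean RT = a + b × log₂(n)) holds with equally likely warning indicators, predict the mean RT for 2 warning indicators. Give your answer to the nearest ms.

RT is linear in log₂ n, so two points fix the line:
  b = (680 − 460) / (log₂ 16 − log₂ 4) = 220 / (4 − 2) = 110 ms/bit
  a = 460 − 110 × 2 = 240 ms
Then RT(2) = 240 + 110 × log₂ 2 = 240 + 110 × 1 ≈ 350.000 ms.

350 ms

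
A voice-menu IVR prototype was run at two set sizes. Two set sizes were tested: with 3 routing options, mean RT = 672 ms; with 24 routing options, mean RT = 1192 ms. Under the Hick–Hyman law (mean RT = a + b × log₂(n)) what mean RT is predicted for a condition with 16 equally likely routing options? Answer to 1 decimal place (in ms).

1090.6 ms

With log₂ n on the abscissa the relation is linear; from the two conditions:
  b = (1192 − 672) / (log₂ 24 − log₂ 3) = 520 / (4.5850 − 1.5850) = 173.333 ms/bit
  a = 672 − 173.333 × 1.5850 = 397.273 ms
Then RT(16) = 397.273 + 173.333 × log₂ 16 = 397.273 + 173.333 × 4 ≈ 1090.606 ms.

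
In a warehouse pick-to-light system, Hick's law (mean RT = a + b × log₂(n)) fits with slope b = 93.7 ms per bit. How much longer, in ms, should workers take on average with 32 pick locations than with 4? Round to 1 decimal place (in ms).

The intercept a cancels: ΔRT = b·(log₂ n₂ − log₂ n₁) = b·log₂(n₂/n₁).
log₂(32) − log₂(4) = log₂(32/4) = log₂(8) = 3.
ΔRT = 93.7 × 3.0000 = 281.100 ms.

281.1 ms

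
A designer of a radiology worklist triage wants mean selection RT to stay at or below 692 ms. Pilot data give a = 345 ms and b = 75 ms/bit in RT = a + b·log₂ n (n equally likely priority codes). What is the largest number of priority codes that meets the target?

24

75·log₂ n ≤ 692 − 345 = 347, giving log₂ n ≤ 4.6267 and n ≤ 24.704. The largest whole number is 24.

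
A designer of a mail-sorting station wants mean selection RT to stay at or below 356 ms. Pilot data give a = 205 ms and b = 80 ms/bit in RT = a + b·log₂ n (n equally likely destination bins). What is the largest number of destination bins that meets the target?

3

Set 205 + 80·log₂ n ≤ 356 → log₂ n ≤ (356 − 205)/80 = 1.8875.
So n ≤ 2^1.8875 = 3.700; the largest integer n is 3.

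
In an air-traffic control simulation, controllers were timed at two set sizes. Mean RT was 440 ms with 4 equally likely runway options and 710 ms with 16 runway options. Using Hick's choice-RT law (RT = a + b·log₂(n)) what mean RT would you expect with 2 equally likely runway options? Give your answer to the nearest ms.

Solve the two-equation system in a and b:
  b = (710 − 440) / (log₂ 16 − log₂ 4) = 270 / (4 − 2) = 135 ms/bit
  a = 440 − 135 × 2 = 170 ms
Then RT(2) = 170 + 135 × log₂ 2 = 170 + 135 × 1 ≈ 305.000 ms.

305 ms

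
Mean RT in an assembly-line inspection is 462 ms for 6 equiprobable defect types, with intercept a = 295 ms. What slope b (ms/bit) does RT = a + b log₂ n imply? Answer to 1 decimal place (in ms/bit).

6 alternatives carry log₂ 6 = 2.5850 bits; the choice cost is 462 − 295 = 167 ms, so b = 167/2.5850 = 64.604 ms/bit.

64.6 ms/bit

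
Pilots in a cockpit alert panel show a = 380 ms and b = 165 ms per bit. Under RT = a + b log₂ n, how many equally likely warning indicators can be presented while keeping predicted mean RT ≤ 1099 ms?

20

Set 380 + 165·log₂ n ≤ 1099 → log₂ n ≤ (1099 − 380)/165 = 4.3576.
So n ≤ 2^4.3576 = 20.500; the largest integer n is 20.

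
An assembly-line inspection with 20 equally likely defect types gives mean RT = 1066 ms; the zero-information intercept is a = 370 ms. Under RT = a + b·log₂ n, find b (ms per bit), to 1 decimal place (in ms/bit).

161.0 ms/bit

log₂(20) = 4.3219 bits.
b = (RT − a)/log₂ n = (1066 − 370) / 4.3219 = 161.039 ms/bit.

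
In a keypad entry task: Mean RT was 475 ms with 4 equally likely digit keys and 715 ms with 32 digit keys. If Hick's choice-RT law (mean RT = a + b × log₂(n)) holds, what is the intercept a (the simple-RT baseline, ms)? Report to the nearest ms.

The slope on a log₂ axis is (715 − 475) / (5 − 2) = 80 ms/bit.
a = RT₁ − b·log₂ n₁ = 475 − 80 × 2 = 315.000 ms.

315 ms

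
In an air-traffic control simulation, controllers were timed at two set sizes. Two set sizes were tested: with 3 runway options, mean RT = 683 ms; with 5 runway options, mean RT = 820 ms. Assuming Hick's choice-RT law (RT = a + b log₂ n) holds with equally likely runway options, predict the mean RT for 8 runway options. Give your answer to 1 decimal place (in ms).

946.1 ms

Fit slope and intercept:
  b = (820 − 683) / (log₂ 5 − log₂ 3) = 137 / (2.3219 − 1.5850) = 185.897 ms/bit
  a = 683 − 185.897 × 1.5850 = 388.360 ms
Then RT(8) = 388.360 + 185.897 × log₂ 8 = 388.360 + 185.897 × 3 ≈ 946.052 ms.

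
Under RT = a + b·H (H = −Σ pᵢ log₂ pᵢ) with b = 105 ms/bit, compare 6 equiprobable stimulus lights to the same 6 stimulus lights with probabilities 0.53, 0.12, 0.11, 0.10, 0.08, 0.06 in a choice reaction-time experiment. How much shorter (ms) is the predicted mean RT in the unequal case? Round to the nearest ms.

54 ms

Equiprobable entropy H₀ = log₂ 6 = 2.5850 bits.
Skewed entropy H = −Σ pᵢ log₂ pᵢ = 2.0700 bits.
ΔRT = b·(H₀ − H) = 105 × 0.5149 = 54.07 ms.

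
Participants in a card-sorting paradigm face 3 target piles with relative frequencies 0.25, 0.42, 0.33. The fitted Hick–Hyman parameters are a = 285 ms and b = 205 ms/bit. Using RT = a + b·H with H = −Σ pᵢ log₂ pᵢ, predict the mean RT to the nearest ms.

603 ms

Entropy contributions −pᵢ log₂ pᵢ: 0.5000, 0.5256, 0.5278; sum H = 1.5535 bits.
RT = a + bH = 285 + 205·1.5535 = 603.46 ms.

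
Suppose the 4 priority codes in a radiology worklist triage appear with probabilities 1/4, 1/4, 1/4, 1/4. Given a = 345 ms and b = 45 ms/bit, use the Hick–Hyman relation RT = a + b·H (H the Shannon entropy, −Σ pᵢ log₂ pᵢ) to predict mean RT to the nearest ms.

435 ms

Each term −pᵢ log₂ pᵢ: 0.25·2 + 0.25·2 + 0.25·2 + 0.25·2; summed, H = 2.000 bits.
Mean RT = a + bH = 345 + 45·2.000 = 435.00 ms.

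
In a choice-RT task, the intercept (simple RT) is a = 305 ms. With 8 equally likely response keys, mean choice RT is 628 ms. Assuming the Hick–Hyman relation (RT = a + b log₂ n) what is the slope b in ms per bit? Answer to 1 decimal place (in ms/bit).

log₂(8) = 3 bits.
b = (RT − a)/log₂ n = (628 − 305) / 3 = 107.667 ms/bit.

107.7 ms/bit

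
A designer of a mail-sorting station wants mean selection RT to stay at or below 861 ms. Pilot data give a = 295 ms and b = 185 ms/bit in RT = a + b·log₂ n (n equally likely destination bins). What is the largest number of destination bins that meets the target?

185·log₂ n ≤ 861 − 295 = 566, giving log₂ n ≤ 3.0595 and n ≤ 8.337. The largest whole number is 8.

8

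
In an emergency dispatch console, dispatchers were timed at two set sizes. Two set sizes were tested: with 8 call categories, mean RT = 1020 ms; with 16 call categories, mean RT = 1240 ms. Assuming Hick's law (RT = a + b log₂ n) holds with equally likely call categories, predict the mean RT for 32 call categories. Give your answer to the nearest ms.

With log₂ n on the abscissa the relation is linear; from the two conditions:
  b = (1240 − 1020) / (log₂ 16 − log₂ 8) = 220 / (4 − 3) = 220 ms/bit
  a = 1020 − 220 × 3 = 360 ms
Then RT(32) = 360 + 220 × log₂ 32 = 360 + 220 × 5 ≈ 1460.000 ms.

1460 ms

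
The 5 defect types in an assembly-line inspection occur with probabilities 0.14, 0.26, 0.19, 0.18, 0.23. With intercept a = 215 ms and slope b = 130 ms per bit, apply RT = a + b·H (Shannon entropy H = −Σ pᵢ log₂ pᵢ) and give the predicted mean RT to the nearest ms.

H = 0.14·log₂(1/0.14) + 0.26·log₂(1/0.26) + 0.19·log₂(1/0.19) + 0.18·log₂(1/0.18) + 0.23·log₂(1/0.23) = 2.2906 bits.
RT = 215 + 130 × 2.2906 = 512.78 ms.

513 ms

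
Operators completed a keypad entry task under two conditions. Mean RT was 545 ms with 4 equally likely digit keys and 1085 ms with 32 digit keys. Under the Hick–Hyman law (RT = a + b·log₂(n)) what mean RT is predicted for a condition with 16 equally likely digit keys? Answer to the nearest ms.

Solve the two-equation system in a and b:
  b = (1085 − 545) / (log₂ 32 − log₂ 4) = 540 / (5 − 2) = 180 ms/bit
  a = 545 − 180 × 2 = 185 ms
Then RT(16) = 185 + 180 × log₂ 16 = 185 + 180 × 4 ≈ 905.000 ms.

905 ms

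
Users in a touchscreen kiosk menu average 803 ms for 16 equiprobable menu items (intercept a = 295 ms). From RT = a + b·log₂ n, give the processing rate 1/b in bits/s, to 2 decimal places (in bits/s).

Choice component = 803 − 295 = 508 ms over log₂(16) = 4 bits.
b = 508 / 4 = 127.000 ms/bit, so 1/b = 7.874 bits/s.

7.87 bits/s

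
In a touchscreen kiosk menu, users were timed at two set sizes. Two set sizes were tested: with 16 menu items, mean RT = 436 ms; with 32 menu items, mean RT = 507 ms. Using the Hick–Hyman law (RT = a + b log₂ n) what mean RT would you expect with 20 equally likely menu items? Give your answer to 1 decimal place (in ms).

With log₂ n on the abscissa the relation is linear; from the two conditions:
  b = (507 − 436) / (log₂ 32 − log₂ 16) = 71 / (5 − 4) = 71.000 ms/bit
  a = 436 − 71.000 × 4 = 152.000 ms
Then RT(20) = 152.000 + 71.000 × log₂ 20 = 152.000 + 71.000 × 4.3219 ≈ 458.857 ms.

458.9 ms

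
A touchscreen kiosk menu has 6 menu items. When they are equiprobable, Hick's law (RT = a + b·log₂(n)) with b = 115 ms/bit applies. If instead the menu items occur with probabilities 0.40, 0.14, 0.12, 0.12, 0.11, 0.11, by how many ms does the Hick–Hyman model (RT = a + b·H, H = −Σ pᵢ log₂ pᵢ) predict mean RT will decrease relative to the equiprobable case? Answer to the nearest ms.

The RT saving is b·ΔH. Equiprobable H₀ = log₂(6) = 2.5850 bits; with the given probabilities H = 2.3606 bits.
b·(H₀ − H) = 115 × (2.5850 − 2.3606) = 25.80 ms.

26 ms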